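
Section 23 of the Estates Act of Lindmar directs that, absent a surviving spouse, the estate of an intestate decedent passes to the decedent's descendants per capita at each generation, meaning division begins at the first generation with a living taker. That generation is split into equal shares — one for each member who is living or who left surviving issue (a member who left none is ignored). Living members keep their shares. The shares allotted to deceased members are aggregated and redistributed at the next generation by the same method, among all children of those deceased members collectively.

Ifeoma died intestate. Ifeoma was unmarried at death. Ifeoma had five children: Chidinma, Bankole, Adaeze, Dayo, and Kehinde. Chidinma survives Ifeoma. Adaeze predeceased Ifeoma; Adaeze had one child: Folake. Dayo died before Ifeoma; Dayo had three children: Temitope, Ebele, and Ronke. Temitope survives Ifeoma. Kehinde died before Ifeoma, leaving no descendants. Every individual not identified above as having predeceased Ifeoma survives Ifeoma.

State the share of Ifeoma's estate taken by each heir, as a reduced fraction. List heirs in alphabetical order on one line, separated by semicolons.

Bankole 1/4; Chidinma 1/4; Ebele 1/8; Folake 1/8; Ronke 1/8; Temitope 1/8

There is no surviving spouse, so the entire estate passes to Ifeoma's descendants per capita at each generation.
At generation 1 (Chidinma, Bankole, Adaeze, Dayo) there are 4 shares of (1)/4 = 1/4 each.
Living: Chidinma and Bankole — each takes 1/4.
Deceased: Adaeze and Dayo. Their combined 1/2 is pooled and carried to generation 2.
At generation 2 (Folake, Temitope, Ebele, Ronke) there are 4 shares of (1/2)/4 = 1/8 each.
Living: Folake, Temitope, Ebele, and Ronke — each takes 1/8.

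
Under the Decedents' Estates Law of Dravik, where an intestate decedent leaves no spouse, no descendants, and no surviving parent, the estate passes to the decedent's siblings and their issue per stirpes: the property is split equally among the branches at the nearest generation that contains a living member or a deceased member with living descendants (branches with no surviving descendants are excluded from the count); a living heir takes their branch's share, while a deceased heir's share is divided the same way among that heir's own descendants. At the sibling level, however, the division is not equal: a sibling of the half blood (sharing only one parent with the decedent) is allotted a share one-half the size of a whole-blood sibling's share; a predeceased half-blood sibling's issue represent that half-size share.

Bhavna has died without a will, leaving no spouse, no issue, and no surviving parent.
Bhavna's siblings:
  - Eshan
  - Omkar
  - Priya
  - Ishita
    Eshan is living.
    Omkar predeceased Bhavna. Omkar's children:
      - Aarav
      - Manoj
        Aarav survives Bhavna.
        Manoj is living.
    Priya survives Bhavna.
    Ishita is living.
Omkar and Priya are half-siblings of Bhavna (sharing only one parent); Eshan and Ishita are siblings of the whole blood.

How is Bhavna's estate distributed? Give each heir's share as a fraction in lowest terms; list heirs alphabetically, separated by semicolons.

Aarav 1/12; Eshan 1/3; Ishita 1/3; Manoj 1/12; Priya 1/6

No spouse, descendants, or parent survives, so the estate passes to Bhavna's siblings per stirpes.
Half-blood siblings count for one-half the weight of whole-blood siblings at the initial division.
Dividing 1 in proportion to weights (total weight 3): Eshan (weight 1) → 1/3; Omkar (weight 1/2) → 1/6; Priya (weight 1/2) → 1/6; Ishita (weight 1) → 1/3.
Eshan is living and takes 1/3.
Omkar predeceased; the 1/6 allotted to Omkar's branch passes to Omkar's issue by representation.
The 1/6 is divided into 2 equal shares of 1/12 among Aarav, Manoj.
Aarav is living and takes 1/12.
Manoj is living and takes 1/12.
Priya is living and takes 1/6.
Ishita is living and takes 1/3.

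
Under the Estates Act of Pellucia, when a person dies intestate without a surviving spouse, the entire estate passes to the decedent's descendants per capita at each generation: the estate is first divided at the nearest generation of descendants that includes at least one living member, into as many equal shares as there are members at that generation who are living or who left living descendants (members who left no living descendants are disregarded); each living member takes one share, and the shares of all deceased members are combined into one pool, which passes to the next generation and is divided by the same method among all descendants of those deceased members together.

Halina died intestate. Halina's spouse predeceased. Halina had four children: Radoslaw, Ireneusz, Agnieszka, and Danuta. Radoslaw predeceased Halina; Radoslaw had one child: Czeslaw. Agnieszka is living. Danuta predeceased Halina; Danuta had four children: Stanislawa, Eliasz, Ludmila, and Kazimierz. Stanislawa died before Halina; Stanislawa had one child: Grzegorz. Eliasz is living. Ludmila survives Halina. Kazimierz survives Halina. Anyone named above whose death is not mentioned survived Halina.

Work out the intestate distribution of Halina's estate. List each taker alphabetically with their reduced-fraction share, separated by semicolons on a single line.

Agnieszka 1/4; Czeslaw 1/10; Eliasz 1/10; Grzegorz 1/10; Ireneusz 1/4; Kazimierz 1/10; Ludmila 1/10

There is no surviving spouse, so the entire estate passes to Halina's descendants per capita at each generation.
At generation 1 (Radoslaw, Ireneusz, Agnieszka, Danuta) there are 4 shares of (1)/4 = 1/4 each.
Living: Ireneusz and Agnieszka — each takes 1/4.
Deceased: Radoslaw and Danuta. Their combined 1/2 is pooled and carried to generation 2.
At generation 2 (Czeslaw, Stanislawa, Eliasz, Ludmila, Kazimierz) there are 5 shares of (1/2)/5 = 1/10 each.
Living: Czeslaw, Eliasz, Ludmila, and Kazimierz — each takes 1/10.
Deceased: Stanislawa. That 1/10 share is carried to generation 3.
At generation 3 (Grzegorz) there are 1 shares of (1/10)/1 = 1/10 each.
Living: Grzegorz — each takes 1/10.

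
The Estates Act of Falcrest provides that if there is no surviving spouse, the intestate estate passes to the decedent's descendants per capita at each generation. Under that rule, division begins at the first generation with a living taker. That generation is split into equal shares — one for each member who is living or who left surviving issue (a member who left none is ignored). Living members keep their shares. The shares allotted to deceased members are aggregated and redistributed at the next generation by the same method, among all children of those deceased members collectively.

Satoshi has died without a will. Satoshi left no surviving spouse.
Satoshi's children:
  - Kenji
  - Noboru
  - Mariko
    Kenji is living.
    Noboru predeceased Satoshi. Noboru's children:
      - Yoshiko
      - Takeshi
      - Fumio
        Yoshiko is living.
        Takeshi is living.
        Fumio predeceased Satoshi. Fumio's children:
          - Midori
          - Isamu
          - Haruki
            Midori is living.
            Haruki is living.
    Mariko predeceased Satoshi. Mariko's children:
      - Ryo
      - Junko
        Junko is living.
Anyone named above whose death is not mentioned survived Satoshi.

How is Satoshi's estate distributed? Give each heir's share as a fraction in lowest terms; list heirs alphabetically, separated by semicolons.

Haruki 2/45; Isamu 2/45; Junko 2/15; Kenji 1/3; Midori 2/45; Ryo 2/15; Takeshi 2/15; Yoshiko 2/15

There is no surviving spouse, so the entire estate passes to Satoshi's descendants per capita at each generation.
At generation 1 (Kenji, Noboru, Mariko) there are 3 shares of (1)/3 = 1/3 each.
Living: Kenji — each takes 1/3.
Deceased: Noboru and Mariko. Their combined 2/3 is pooled and carried to generation 2.
At generation 2 (Yoshiko, Takeshi, Fumio, Ryo, Junko) there are 5 shares of (2/3)/5 = 2/15 each.
Living: Yoshiko, Takeshi, Ryo, and Junko — each takes 2/15.
Deceased: Fumio. That 2/15 share is carried to generation 3.
At generation 3 (Midori, Isamu, Haruki) there are 3 shares of (2/15)/3 = 2/45 each.
Living: Midori, Isamu, and Haruki — each takes 2/45.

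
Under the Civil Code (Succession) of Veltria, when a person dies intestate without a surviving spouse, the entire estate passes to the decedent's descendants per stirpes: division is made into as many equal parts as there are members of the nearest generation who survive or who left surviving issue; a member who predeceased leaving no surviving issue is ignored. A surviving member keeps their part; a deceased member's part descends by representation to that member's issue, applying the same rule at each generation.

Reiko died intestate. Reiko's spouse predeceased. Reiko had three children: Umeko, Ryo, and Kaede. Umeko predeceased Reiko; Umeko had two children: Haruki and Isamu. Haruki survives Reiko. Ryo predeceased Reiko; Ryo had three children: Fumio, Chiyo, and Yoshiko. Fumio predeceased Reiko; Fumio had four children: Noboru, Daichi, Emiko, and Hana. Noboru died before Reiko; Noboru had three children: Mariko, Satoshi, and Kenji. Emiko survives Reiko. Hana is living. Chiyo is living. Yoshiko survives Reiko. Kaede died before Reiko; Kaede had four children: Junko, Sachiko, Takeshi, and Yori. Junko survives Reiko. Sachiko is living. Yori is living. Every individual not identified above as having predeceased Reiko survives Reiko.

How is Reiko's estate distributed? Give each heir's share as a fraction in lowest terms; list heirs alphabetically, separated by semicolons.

There is no surviving spouse, so the entire estate passes to Reiko's descendants per stirpes.
The estate is divided into 3 equal shares of 1/3 among Umeko, Ryo, Kaede.
Umeko predeceased; the 1/3 allotted to Umeko's branch passes to Umeko's issue by representation.
The 1/3 is divided into 2 equal shares of 1/6 among Haruki, Isamu.
Haruki is living and takes 1/6.
Isamu is living and takes 1/6.
Ryo predeceased; the 1/3 allotted to Ryo's branch passes to Ryo's issue by representation.
The 1/3 is divided into 3 equal shares of 1/9 among Fumio, Chiyo, Yoshiko.
Fumio predeceased; the 1/9 allotted to Fumio's branch passes to Fumio's issue by representation.
The 1/9 is divided into 4 equal shares of 1/36 among Noboru, Daichi, Emiko, Hana.
Noboru predeceased; the 1/36 allotted to Noboru's branch passes to Noboru's issue by representation.
The 1/36 is divided into 3 equal shares of 1/108 among Mariko, Satoshi, Kenji.
Mariko is living and takes 1/108.
Satoshi is living and takes 1/108.
Kenji is living and takes 1/108.
Daichi is living and takes 1/36.
Emiko is living and takes 1/36.
Hana is living and takes 1/36.
Chiyo is living and takes 1/9.
Yoshiko is living and takes 1/9.
Kaede predeceased; the 1/3 allotted to Kaede's branch passes to Kaede's issue by representation.
The 1/3 is divided into 4 equal shares of 1/12 among Junko, Sachiko, Takeshi, Yori.
Junko is living and takes 1/12.
Sachiko is living and takes 1/12.
Takeshi is living and takes 1/12.
Yori is living and takes 1/12.

Chiyo 1/9; Daichi 1/36; Emiko 1/36; Hana 1/36; Haruki 1/6; Isamu 1/6; Junko 1/12; Kenji 1/108; Mariko 1/108; Sachiko 1/12; Satoshi 1/108; Takeshi 1/12; Yori 1/12; Yoshiko 1/9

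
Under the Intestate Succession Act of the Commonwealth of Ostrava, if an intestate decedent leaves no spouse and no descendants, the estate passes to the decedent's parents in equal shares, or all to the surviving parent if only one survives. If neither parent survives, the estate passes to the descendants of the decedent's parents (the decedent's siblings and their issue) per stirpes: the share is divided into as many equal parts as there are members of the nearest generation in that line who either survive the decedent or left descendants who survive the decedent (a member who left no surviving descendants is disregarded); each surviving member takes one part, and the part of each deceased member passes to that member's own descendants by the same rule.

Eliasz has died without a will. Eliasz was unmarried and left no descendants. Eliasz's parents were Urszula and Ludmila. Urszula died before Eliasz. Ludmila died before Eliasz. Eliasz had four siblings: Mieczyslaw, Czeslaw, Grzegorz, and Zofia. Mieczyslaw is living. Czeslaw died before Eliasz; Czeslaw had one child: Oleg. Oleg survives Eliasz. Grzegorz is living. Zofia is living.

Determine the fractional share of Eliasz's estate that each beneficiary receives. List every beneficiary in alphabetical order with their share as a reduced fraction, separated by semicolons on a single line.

Grzegorz 1/4; Mieczyslaw 1/4; Oleg 1/4; Zofia 1/4

Neither parent survives and there are no descendants, so the estate passes to Eliasz's siblings and their issue per stirpes.
The estate is divided into 4 equal shares of 1/4 among Mieczyslaw, Czeslaw, Grzegorz, Zofia.
Mieczyslaw is living and takes 1/4.
Czeslaw predeceased; the 1/4 allotted to Czeslaw's branch passes to Czeslaw's issue by representation.
Oleg is the sole taker at this level and receives the full 1/4.
Grzegorz is living and takes 1/4.
Zofia is living and takes 1/4.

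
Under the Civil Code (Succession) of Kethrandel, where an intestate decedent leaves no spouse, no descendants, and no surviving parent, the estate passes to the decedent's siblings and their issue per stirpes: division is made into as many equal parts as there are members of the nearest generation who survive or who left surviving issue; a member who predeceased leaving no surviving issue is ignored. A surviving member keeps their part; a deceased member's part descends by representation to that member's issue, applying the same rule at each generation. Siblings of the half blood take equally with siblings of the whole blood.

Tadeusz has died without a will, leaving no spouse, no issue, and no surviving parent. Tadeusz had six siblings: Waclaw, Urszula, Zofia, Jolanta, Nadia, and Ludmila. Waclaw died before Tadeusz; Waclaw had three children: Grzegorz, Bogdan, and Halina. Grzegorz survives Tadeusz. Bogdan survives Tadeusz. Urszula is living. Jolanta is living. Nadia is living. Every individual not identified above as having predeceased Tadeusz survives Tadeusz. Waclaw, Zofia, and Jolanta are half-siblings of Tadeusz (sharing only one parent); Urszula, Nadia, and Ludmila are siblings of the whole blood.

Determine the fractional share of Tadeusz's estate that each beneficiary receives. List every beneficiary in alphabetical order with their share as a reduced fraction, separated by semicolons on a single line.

No spouse, descendants, or parent survives, so the estate passes to Tadeusz's siblings per stirpes.
Half-blood and whole-blood siblings take equally under the stated rule.
The estate is divided into 6 equal shares of 1/6 among Waclaw, Urszula, Zofia, Jolanta, Nadia, Ludmila.
Waclaw predeceased; the 1/6 allotted to Waclaw's branch passes to Waclaw's issue by representation.
The 1/6 is divided into 3 equal shares of 1/18 among Grzegorz, Bogdan, Halina.
Grzegorz is living and takes 1/18.
Bogdan is living and takes 1/18.
Halina is living and takes 1/18.
Urszula is living and takes 1/6.
Zofia is living and takes 1/6.
Jolanta is living and takes 1/6.
Nadia is living and takes 1/6.
Ludmila is living and takes 1/6.

Bogdan 1/18; Grzegorz 1/18; Halina 1/18; Jolanta 1/6; Ludmila 1/6; Nadia 1/6; Urszula 1/6; Zofia 1/6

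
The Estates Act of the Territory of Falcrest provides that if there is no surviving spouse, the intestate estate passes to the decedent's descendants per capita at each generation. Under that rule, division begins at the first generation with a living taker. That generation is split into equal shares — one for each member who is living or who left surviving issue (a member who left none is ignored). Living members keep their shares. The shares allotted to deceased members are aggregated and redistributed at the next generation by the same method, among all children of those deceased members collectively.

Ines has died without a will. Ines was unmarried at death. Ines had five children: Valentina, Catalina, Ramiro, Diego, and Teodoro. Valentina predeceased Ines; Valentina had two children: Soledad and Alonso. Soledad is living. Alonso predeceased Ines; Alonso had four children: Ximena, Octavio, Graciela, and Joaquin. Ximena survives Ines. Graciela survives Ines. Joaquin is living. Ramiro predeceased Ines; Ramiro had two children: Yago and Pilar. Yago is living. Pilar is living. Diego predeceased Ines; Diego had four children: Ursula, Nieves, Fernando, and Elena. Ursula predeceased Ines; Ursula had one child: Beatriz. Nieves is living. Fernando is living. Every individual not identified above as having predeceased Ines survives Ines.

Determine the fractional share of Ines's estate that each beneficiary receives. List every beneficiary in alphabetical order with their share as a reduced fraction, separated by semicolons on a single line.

There is no surviving spouse, so the entire estate passes to Ines's descendants per capita at each generation.
At generation 1 (Valentina, Catalina, Ramiro, Diego, Teodoro) there are 5 shares of (1)/5 = 1/5 each.
Living: Catalina and Teodoro — each takes 1/5.
Deceased: Valentina, Ramiro, and Diego. Their combined 3/5 is pooled and carried to generation 2.
At generation 2 (Soledad, Alonso, Yago, Pilar, Ursula, Nieves, Fernando, Elena) there are 8 shares of (3/5)/8 = 3/40 each.
Living: Soledad, Yago, Pilar, Nieves, Fernando, and Elena — each takes 3/40.
Deceased: Alonso and Ursula. Their combined 3/20 is pooled and carried to generation 3.
At generation 3 (Ximena, Octavio, Graciela, Joaquin, Beatriz) there are 5 shares of (3/20)/5 = 3/100 each.
Living: Ximena, Octavio, Graciela, Joaquin, and Beatriz — each takes 3/100.

Beatriz 3/100; Catalina 1/5; Elena 3/40; Fernando 3/40; Graciela 3/100; Joaquin 3/100; Nieves 3/40; Octavio 3/100; Pilar 3/40; Soledad 3/40; Teodoro 1/5; Ximena 3/100; Yago 3/40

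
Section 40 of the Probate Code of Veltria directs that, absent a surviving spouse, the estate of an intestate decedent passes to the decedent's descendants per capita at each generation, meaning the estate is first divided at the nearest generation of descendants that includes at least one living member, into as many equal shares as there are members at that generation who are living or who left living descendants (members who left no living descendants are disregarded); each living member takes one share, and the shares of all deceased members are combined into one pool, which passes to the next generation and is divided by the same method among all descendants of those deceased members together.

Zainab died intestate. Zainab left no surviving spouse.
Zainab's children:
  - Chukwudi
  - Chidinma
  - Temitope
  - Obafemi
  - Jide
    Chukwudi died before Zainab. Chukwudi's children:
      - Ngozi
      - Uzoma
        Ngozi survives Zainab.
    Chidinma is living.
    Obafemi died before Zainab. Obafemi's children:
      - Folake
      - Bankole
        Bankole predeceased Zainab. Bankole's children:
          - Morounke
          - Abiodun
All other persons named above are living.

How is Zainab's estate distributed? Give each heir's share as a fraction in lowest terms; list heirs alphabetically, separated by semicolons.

There is no surviving spouse, so the entire estate passes to Zainab's descendants per capita at each generation.
At generation 1 (Chukwudi, Chidinma, Temitope, Obafemi, Jide) there are 5 shares of (1)/5 = 1/5 each.
Living: Chidinma, Temitope, and Jide — each takes 1/5.
Deceased: Chukwudi and Obafemi. Their combined 2/5 is pooled and carried to generation 2.
At generation 2 (Ngozi, Uzoma, Folake, Bankole) there are 4 shares of (2/5)/4 = 1/10 each.
Living: Ngozi, Uzoma, and Folake — each takes 1/10.
Deceased: Bankole. That 1/10 share is carried to generation 3.
At generation 3 (Morounke, Abiodun) there are 2 shares of (1/10)/2 = 1/20 each.
Living: Morounke and Abiodun — each takes 1/20.

Abiodun 1/20; Chidinma 1/5; Folake 1/10; Jide 1/5; Morounke 1/20; Ngozi 1/10; Temitope 1/5; Uzoma 1/10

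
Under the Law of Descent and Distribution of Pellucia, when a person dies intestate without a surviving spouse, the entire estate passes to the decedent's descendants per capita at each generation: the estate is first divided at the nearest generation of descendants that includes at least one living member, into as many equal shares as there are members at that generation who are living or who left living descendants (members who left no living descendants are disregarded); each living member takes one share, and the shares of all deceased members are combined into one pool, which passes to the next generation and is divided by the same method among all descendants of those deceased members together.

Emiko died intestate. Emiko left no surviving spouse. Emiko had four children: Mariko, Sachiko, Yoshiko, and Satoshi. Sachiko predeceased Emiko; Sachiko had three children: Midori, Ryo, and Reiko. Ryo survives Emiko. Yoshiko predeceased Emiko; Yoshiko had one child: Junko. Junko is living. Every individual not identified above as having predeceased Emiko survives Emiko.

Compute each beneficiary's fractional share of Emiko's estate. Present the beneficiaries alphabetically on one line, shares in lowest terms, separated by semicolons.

There is no surviving spouse, so the entire estate passes to Emiko's descendants per capita at each generation.
At generation 1 (Mariko, Sachiko, Yoshiko, Satoshi) there are 4 shares of (1)/4 = 1/4 each.
Living: Mariko and Satoshi — each takes 1/4.
Deceased: Sachiko and Yoshiko. Their combined 1/2 is pooled and carried to generation 2.
At generation 2 (Midori, Ryo, Reiko, Junko) there are 4 shares of (1/2)/4 = 1/8 each.
Living: Midori, Ryo, Reiko, and Junko — each takes 1/8.

Junko 1/8; Mariko 1/4; Midori 1/8; Reiko 1/8; Ryo 1/8; Satoshi 1/4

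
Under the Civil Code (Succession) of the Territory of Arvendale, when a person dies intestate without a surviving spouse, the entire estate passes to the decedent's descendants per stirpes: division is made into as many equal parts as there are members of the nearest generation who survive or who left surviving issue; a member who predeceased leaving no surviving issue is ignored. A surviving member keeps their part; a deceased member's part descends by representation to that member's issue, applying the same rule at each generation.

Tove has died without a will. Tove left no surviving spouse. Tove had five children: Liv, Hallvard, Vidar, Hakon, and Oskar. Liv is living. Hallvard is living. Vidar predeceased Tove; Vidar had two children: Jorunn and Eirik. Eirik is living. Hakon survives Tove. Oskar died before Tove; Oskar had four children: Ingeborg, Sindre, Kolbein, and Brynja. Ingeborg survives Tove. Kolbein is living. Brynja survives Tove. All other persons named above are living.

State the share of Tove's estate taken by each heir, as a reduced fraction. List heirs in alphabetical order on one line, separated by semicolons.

Brynja 1/20; Eirik 1/10; Hakon 1/5; Hallvard 1/5; Ingeborg 1/20; Jorunn 1/10; Kolbein 1/20; Liv 1/5; Sindre 1/20

There is no surviving spouse, so the entire estate passes to Tove's descendants per stirpes.
The estate is divided into 5 equal shares of 1/5 among Liv, Hallvard, Vidar, Hakon, Oskar.
Liv is living and takes 1/5.
Hallvard is living and takes 1/5.
Vidar predeceased; the 1/5 allotted to Vidar's branch passes to Vidar's issue by representation.
The 1/5 is divided into 2 equal shares of 1/10 among Jorunn, Eirik.
Jorunn is living and takes 1/10.
Eirik is living and takes 1/10.
Hakon is living and takes 1/5.
Oskar predeceased; the 1/5 allotted to Oskar's branch passes to Oskar's issue by representation.
The 1/5 is divided into 4 equal shares of 1/20 among Ingeborg, Sindre, Kolbein, Brynja.
Ingeborg is living and takes 1/20.
Sindre is living and takes 1/20.
Kolbein is living and takes 1/20.
Brynja is living and takes 1/20.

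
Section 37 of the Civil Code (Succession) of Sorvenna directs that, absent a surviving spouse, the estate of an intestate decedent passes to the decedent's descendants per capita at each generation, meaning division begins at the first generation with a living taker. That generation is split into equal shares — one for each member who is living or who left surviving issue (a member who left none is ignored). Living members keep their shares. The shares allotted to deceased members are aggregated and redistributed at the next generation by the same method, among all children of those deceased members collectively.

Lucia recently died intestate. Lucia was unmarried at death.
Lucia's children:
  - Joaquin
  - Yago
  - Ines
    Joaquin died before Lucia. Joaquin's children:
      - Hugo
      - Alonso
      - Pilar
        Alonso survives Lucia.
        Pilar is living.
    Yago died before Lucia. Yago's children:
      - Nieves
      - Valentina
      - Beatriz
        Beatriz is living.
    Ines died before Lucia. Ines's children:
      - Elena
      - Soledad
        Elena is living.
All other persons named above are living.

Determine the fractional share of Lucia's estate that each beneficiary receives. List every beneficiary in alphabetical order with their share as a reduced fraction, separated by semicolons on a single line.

There is no surviving spouse, so the entire estate passes to Lucia's descendants per capita at each generation.
No one at generation 1 (Joaquin, Yago, Ines) is living; moving to the next generation.
At generation 2 (Hugo, Alonso, Pilar, Nieves, Valentina, Beatriz, Elena, Soledad) there are 8 shares of (1)/8 = 1/8 each.
Living: Hugo, Alonso, Pilar, Nieves, Valentina, Beatriz, Elena, and Soledad — each takes 1/8.

Alonso 1/8; Beatriz 1/8; Elena 1/8; Hugo 1/8; Nieves 1/8; Pilar 1/8; Soledad 1/8; Valentina 1/8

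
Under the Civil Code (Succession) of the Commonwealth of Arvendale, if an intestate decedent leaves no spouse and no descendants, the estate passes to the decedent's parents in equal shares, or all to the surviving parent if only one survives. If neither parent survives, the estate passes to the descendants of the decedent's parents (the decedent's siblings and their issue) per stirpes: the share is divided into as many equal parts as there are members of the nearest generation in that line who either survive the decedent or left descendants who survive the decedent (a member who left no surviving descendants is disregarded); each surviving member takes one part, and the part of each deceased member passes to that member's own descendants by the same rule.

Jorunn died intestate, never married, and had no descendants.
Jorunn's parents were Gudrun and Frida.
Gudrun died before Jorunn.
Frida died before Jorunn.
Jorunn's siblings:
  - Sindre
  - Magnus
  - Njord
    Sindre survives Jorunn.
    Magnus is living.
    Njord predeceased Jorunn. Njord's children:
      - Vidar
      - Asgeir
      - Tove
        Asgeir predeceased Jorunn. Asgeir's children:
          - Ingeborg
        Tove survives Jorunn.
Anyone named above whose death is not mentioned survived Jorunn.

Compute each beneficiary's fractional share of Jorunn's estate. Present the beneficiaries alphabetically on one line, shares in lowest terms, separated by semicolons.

Ingeborg 1/9; Magnus 1/3; Sindre 1/3; Tove 1/9; Vidar 1/9

Neither parent survives and there are no descendants, so the estate passes to Jorunn's siblings and their issue per stirpes.
The estate is divided into 3 equal shares of 1/3 among Sindre, Magnus, Njord.
Sindre is living and takes 1/3.
Magnus is living and takes 1/3.
Njord predeceased; the 1/3 allotted to Njord's branch passes to Njord's issue by representation.
The 1/3 is divided into 3 equal shares of 1/9 among Vidar, Asgeir, Tove.
Vidar is living and takes 1/9.
Asgeir predeceased; the 1/9 allotted to Asgeir's branch passes to Asgeir's issue by representation.
Ingeborg is the sole taker at this level and receives the full 1/9.
Tove is living and takes 1/9.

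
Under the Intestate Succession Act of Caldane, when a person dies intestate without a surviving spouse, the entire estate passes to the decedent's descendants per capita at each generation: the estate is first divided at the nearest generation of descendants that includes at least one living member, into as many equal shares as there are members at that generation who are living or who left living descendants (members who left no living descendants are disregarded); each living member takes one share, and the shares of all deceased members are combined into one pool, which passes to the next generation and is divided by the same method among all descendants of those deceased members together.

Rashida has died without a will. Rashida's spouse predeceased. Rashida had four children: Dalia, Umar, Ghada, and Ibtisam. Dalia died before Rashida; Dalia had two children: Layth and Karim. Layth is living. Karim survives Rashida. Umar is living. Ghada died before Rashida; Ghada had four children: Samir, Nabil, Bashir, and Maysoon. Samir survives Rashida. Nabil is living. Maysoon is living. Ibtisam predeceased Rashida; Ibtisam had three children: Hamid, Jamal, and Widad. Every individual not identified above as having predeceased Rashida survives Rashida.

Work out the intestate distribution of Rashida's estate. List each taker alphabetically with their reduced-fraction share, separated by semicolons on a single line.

Bashir 1/12; Hamid 1/12; Jamal 1/12; Karim 1/12; Layth 1/12; Maysoon 1/12; Nabil 1/12; Samir 1/12; Umar 1/4; Widad 1/12

There is no surviving spouse, so the entire estate passes to Rashida's descendants per capita at each generation.
At generation 1 (Dalia, Umar, Ghada, Ibtisam) there are 4 shares of (1)/4 = 1/4 each.
Living: Umar — each takes 1/4.
Deceased: Dalia, Ghada, and Ibtisam. Their combined 3/4 is pooled and carried to generation 2.
At generation 2 (Layth, Karim, Samir, Nabil, Bashir, Maysoon, Hamid, Jamal, Widad) there are 9 shares of (3/4)/9 = 1/12 each.
Living: Layth, Karim, Samir, Nabil, Bashir, Maysoon, Hamid, Jamal, and Widad — each takes 1/12.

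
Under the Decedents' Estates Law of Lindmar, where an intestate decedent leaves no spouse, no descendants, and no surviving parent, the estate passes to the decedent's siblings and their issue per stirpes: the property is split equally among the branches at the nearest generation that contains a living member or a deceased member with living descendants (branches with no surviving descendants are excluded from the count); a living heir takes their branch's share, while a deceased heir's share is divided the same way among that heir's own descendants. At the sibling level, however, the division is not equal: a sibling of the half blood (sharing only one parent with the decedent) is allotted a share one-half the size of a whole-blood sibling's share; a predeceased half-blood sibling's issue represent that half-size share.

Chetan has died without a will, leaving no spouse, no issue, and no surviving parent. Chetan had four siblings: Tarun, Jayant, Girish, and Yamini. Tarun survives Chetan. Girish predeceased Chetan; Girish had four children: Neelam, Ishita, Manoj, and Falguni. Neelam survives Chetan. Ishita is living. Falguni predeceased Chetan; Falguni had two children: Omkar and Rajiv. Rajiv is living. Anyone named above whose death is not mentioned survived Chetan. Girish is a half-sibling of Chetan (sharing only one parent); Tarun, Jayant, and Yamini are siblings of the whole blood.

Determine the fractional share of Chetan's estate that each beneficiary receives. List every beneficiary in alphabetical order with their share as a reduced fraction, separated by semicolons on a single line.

No spouse, descendants, or parent survives, so the estate passes to Chetan's siblings per stirpes.
Half-blood siblings count for one-half the weight of whole-blood siblings at the initial division.
Dividing 1 in proportion to weights (total weight 7/2): Tarun (weight 1) → 2/7; Jayant (weight 1) → 2/7; Girish (weight 1/2) → 1/7; Yamini (weight 1) → 2/7.
Tarun is living and takes 2/7.
Jayant is living and takes 2/7.
Girish predeceased; the 1/7 allotted to Girish's branch passes to Girish's issue by representation.
The 1/7 is divided into 4 equal shares of 1/28 among Neelam, Ishita, Manoj, Falguni.
Neelam is living and takes 1/28.
Ishita is living and takes 1/28.
Manoj is living and takes 1/28.
Falguni predeceased; the 1/28 allotted to Falguni's branch passes to Falguni's issue by representation.
The 1/28 is divided into 2 equal shares of 1/56 among Omkar, Rajiv.
Omkar is living and takes 1/56.
Rajiv is living and takes 1/56.
Yamini is living and takes 2/7.

Ishita 1/28; Jayant 2/7; Manoj 1/28; Neelam 1/28; Omkar 1/56; Rajiv 1/56; Tarun 2/7; Yamini 2/7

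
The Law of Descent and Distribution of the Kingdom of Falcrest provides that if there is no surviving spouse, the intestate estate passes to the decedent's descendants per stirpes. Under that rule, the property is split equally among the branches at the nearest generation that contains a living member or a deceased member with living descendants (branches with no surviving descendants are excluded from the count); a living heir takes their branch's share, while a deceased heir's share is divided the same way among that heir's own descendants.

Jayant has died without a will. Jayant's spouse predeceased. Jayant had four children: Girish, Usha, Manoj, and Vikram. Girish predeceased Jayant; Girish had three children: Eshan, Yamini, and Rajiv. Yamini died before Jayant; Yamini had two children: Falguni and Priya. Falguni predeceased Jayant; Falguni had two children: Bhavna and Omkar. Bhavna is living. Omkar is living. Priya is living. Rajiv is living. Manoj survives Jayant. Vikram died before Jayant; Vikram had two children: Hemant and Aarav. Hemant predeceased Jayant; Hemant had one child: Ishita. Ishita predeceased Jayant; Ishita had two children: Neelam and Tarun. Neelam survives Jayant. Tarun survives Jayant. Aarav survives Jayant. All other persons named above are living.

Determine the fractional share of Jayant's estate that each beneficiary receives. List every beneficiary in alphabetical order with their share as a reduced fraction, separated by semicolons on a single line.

There is no surviving spouse, so the entire estate passes to Jayant's descendants per stirpes.
The estate is divided into 4 equal shares of 1/4 among Girish, Usha, Manoj, Vikram.
Girish predeceased; the 1/4 allotted to Girish's branch passes to Girish's issue by representation.
The 1/4 is divided into 3 equal shares of 1/12 among Eshan, Yamini, Rajiv.
Eshan is living and takes 1/12.
Yamini predeceased; the 1/12 allotted to Yamini's branch passes to Yamini's issue by representation.
The 1/12 is divided into 2 equal shares of 1/24 among Falguni, Priya.
Falguni predeceased; the 1/24 allotted to Falguni's branch passes to Falguni's issue by representation.
The 1/24 is divided into 2 equal shares of 1/48 among Bhavna, Omkar.
Bhavna is living and takes 1/48.
Omkar is living and takes 1/48.
Priya is living and takes 1/24.
Rajiv is living and takes 1/12.
Usha is living and takes 1/4.
Manoj is living and takes 1/4.
Vikram predeceased; the 1/4 allotted to Vikram's branch passes to Vikram's issue by representation.
The 1/4 is divided into 2 equal shares of 1/8 among Hemant, Aarav.
Hemant predeceased; the 1/8 allotted to Hemant's branch passes to Hemant's issue by representation.
Ishita's line is the sole branch at this level, so the full 1/8 passes to Ishita's issue by representation.
The 1/8 is divided into 2 equal shares of 1/16 among Neelam, Tarun.
Neelam is living and takes 1/16.
Tarun is living and takes 1/16.
Aarav is living and takes 1/8.

Aarav 1/8; Bhavna 1/48; Eshan 1/12; Manoj 1/4; Neelam 1/16; Omkar 1/48; Priya 1/24; Rajiv 1/12; Tarun 1/16; Usha 1/4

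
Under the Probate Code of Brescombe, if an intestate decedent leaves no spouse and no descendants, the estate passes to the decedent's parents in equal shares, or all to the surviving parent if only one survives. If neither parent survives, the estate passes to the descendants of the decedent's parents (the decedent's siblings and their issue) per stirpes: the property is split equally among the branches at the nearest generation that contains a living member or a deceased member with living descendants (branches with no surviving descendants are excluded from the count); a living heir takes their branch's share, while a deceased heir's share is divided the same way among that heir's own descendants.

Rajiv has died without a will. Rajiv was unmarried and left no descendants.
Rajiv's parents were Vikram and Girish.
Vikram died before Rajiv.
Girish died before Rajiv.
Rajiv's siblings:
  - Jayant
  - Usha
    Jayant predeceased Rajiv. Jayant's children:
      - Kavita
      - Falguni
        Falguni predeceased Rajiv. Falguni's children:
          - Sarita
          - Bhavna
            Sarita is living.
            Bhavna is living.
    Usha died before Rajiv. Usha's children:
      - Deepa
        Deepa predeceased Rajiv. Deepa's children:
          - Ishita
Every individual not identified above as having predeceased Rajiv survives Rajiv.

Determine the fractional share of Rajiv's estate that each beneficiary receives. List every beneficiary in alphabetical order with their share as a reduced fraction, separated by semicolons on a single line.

Bhavna 1/8; Ishita 1/2; Kavita 1/4; Sarita 1/8

Neither parent survives and there are no descendants, so the estate passes to Rajiv's siblings and their issue per stirpes.
The estate is divided into 2 equal shares of 1/2 among Jayant, Usha.
Jayant predeceased; the 1/2 allotted to Jayant's branch passes to Jayant's issue by representation.
The 1/2 is divided into 2 equal shares of 1/4 among Kavita, Falguni.
Kavita is living and takes 1/4.
Falguni predeceased; the 1/4 allotted to Falguni's branch passes to Falguni's issue by representation.
The 1/4 is divided into 2 equal shares of 1/8 among Sarita, Bhavna.
Sarita is living and takes 1/8.
Bhavna is living and takes 1/8.
Usha predeceased; the 1/2 allotted to Usha's branch passes to Usha's issue by representation.
Deepa's line is the sole branch at this level, so the full 1/2 passes to Deepa's issue by representation.
Ishita is the sole taker at this level and receives the full 1/2.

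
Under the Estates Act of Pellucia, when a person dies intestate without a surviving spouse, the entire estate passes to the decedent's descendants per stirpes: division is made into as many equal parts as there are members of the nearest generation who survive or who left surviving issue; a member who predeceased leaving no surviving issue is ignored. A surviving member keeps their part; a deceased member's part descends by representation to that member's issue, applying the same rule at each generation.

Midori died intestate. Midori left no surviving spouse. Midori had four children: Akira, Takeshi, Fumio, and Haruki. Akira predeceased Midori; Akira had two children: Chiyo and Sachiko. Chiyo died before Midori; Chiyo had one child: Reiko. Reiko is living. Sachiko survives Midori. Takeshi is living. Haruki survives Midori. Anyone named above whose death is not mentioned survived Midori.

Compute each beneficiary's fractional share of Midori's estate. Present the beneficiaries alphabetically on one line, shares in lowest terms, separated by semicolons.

There is no surviving spouse, so the entire estate passes to Midori's descendants per stirpes.
The estate is divided into 4 equal shares of 1/4 among Akira, Takeshi, Fumio, Haruki.
Akira predeceased; the 1/4 allotted to Akira's branch passes to Akira's issue by representation.
The 1/4 is divided into 2 equal shares of 1/8 among Chiyo, Sachiko.
Chiyo predeceased; the 1/8 allotted to Chiyo's branch passes to Chiyo's issue by representation.
Reiko is the sole taker at this level and receives the full 1/8.
Sachiko is living and takes 1/8.
Takeshi is living and takes 1/4.
Fumio is living and takes 1/4.
Haruki is living and takes 1/4.

Fumio 1/4; Haruki 1/4; Reiko 1/8; Sachiko 1/8; Takeshi 1/4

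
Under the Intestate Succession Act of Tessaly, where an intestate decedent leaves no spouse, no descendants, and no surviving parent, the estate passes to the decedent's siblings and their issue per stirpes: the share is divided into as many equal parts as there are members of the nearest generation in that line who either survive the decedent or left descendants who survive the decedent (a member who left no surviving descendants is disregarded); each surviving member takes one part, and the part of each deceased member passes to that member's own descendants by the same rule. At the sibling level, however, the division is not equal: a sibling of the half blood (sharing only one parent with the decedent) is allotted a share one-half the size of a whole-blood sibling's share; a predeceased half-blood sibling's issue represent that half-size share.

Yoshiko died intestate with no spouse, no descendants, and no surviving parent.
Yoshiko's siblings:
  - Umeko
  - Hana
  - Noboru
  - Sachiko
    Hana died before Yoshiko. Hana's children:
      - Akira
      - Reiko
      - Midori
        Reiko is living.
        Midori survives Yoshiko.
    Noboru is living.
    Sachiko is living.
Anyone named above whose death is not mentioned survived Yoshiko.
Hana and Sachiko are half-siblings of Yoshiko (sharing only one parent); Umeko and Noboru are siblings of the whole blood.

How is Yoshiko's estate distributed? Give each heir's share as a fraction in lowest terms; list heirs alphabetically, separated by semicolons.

No spouse, descendants, or parent survives, so the estate passes to Yoshiko's siblings per stirpes.
Half-blood siblings count for one-half the weight of whole-blood siblings at the initial division.
Dividing 1 in proportion to weights (total weight 3): Umeko (weight 1) → 1/3; Hana (weight 1/2) → 1/6; Noboru (weight 1) → 1/3; Sachiko (weight 1/2) → 1/6.
Umeko is living and takes 1/3.
Hana predeceased; the 1/6 allotted to Hana's branch passes to Hana's issue by representation.
The 1/6 is divided into 3 equal shares of 1/18 among Akira, Reiko, Midori.
Akira is living and takes 1/18.
Reiko is living and takes 1/18.
Midori is living and takes 1/18.
Noboru is living and takes 1/3.
Sachiko is living and takes 1/6.

Akira 1/18; Midori 1/18; Noboru 1/3; Reiko 1/18; Sachiko 1/6; Umeko 1/3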